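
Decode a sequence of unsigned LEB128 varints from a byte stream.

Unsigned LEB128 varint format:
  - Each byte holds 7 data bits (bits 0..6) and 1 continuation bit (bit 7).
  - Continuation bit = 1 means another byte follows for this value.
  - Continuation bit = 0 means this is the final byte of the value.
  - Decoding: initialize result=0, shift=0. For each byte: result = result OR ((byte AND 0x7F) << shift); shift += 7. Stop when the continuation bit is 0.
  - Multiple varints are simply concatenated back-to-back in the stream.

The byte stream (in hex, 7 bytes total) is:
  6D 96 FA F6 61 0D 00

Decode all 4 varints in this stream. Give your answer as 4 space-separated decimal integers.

Answer: 109 205372694 13 0

Derivation:
  byte[0]=0x6D cont=0 payload=0x6D=109: acc |= 109<<0 -> acc=109 shift=7 [end]
Varint 1: bytes[0:1] = 6D -> value 109 (1 byte(s))
  byte[1]=0x96 cont=1 payload=0x16=22: acc |= 22<<0 -> acc=22 shift=7
  byte[2]=0xFA cont=1 payload=0x7A=122: acc |= 122<<7 -> acc=15638 shift=14
  byte[3]=0xF6 cont=1 payload=0x76=118: acc |= 118<<14 -> acc=1948950 shift=21
  byte[4]=0x61 cont=0 payload=0x61=97: acc |= 97<<21 -> acc=205372694 shift=28 [end]
Varint 2: bytes[1:5] = 96 FA F6 61 -> value 205372694 (4 byte(s))
  byte[5]=0x0D cont=0 payload=0x0D=13: acc |= 13<<0 -> acc=13 shift=7 [end]
Varint 3: bytes[5:6] = 0D -> value 13 (1 byte(s))
  byte[6]=0x00 cont=0 payload=0x00=0: acc |= 0<<0 -> acc=0 shift=7 [end]
Varint 4: bytes[6:7] = 00 -> value 0 (1 byte(s))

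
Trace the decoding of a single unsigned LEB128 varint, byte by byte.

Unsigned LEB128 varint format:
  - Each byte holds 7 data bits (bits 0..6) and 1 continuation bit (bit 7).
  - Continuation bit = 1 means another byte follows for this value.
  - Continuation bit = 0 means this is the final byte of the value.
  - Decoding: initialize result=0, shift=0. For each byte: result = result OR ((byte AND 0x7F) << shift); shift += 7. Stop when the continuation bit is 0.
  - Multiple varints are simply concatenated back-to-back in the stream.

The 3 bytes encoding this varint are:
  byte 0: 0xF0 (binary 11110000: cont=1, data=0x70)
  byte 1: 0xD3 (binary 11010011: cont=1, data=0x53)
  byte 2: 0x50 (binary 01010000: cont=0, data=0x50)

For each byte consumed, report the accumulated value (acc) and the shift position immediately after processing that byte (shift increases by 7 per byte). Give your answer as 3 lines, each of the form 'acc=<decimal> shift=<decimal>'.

Answer: acc=112 shift=7
acc=10736 shift=14
acc=1321456 shift=21

Derivation:
byte 0=0xF0: payload=0x70=112, contrib = 112<<0 = 112; acc -> 112, shift -> 7
byte 1=0xD3: payload=0x53=83, contrib = 83<<7 = 10624; acc -> 10736, shift -> 14
byte 2=0x50: payload=0x50=80, contrib = 80<<14 = 1310720; acc -> 1321456, shift -> 21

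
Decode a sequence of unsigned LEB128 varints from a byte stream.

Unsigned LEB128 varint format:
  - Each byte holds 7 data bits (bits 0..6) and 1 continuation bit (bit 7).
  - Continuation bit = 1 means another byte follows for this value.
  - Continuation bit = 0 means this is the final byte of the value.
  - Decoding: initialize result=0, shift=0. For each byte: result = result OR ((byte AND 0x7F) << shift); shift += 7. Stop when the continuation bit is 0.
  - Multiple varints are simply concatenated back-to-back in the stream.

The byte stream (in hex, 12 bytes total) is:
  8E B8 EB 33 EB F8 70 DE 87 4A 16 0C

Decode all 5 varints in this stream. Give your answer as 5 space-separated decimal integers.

  byte[0]=0x8E cont=1 payload=0x0E=14: acc |= 14<<0 -> acc=14 shift=7
  byte[1]=0xB8 cont=1 payload=0x38=56: acc |= 56<<7 -> acc=7182 shift=14
  byte[2]=0xEB cont=1 payload=0x6B=107: acc |= 107<<14 -> acc=1760270 shift=21
  byte[3]=0x33 cont=0 payload=0x33=51: acc |= 51<<21 -> acc=108715022 shift=28 [end]
Varint 1: bytes[0:4] = 8E B8 EB 33 -> value 108715022 (4 byte(s))
  byte[4]=0xEB cont=1 payload=0x6B=107: acc |= 107<<0 -> acc=107 shift=7
  byte[5]=0xF8 cont=1 payload=0x78=120: acc |= 120<<7 -> acc=15467 shift=14
  byte[6]=0x70 cont=0 payload=0x70=112: acc |= 112<<14 -> acc=1850475 shift=21 [end]
Varint 2: bytes[4:7] = EB F8 70 -> value 1850475 (3 byte(s))
  byte[7]=0xDE cont=1 payload=0x5E=94: acc |= 94<<0 -> acc=94 shift=7
  byte[8]=0x87 cont=1 payload=0x07=7: acc |= 7<<7 -> acc=990 shift=14
  byte[9]=0x4A cont=0 payload=0x4A=74: acc |= 74<<14 -> acc=1213406 shift=21 [end]
Varint 3: bytes[7:10] = DE 87 4A -> value 1213406 (3 byte(s))
  byte[10]=0x16 cont=0 payload=0x16=22: acc |= 22<<0 -> acc=22 shift=7 [end]
Varint 4: bytes[10:11] = 16 -> value 22 (1 byte(s))
  byte[11]=0x0C cont=0 payload=0x0C=12: acc |= 12<<0 -> acc=12 shift=7 [end]
Varint 5: bytes[11:12] = 0C -> value 12 (1 byte(s))

Answer: 108715022 1850475 1213406 22 12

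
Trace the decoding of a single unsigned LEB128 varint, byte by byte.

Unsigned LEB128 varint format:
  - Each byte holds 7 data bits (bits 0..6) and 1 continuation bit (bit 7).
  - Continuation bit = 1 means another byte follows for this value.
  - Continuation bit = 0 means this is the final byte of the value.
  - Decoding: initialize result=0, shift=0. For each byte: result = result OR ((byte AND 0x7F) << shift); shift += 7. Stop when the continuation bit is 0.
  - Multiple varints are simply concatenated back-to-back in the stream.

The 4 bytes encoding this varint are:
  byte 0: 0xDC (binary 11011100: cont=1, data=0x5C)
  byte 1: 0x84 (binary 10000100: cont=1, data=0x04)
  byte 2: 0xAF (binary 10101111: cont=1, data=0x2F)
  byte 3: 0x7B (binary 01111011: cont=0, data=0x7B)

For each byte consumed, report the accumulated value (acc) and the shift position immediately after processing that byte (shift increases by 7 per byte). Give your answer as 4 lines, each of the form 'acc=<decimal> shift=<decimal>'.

byte 0=0xDC: payload=0x5C=92, contrib = 92<<0 = 92; acc -> 92, shift -> 7
byte 1=0x84: payload=0x04=4, contrib = 4<<7 = 512; acc -> 604, shift -> 14
byte 2=0xAF: payload=0x2F=47, contrib = 47<<14 = 770048; acc -> 770652, shift -> 21
byte 3=0x7B: payload=0x7B=123, contrib = 123<<21 = 257949696; acc -> 258720348, shift -> 28

Answer: acc=92 shift=7
acc=604 shift=14
acc=770652 shift=21
acc=258720348 shift=28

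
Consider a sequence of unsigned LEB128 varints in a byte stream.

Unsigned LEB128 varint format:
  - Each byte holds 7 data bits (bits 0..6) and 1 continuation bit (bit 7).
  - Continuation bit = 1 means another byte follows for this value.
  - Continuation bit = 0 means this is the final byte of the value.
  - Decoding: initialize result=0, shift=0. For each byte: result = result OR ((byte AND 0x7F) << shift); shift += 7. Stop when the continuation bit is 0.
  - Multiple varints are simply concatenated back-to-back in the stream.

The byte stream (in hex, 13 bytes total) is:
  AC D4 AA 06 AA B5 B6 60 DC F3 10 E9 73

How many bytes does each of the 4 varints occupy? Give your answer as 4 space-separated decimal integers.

  byte[0]=0xAC cont=1 payload=0x2C=44: acc |= 44<<0 -> acc=44 shift=7
  byte[1]=0xD4 cont=1 payload=0x54=84: acc |= 84<<7 -> acc=10796 shift=14
  byte[2]=0xAA cont=1 payload=0x2A=42: acc |= 42<<14 -> acc=698924 shift=21
  byte[3]=0x06 cont=0 payload=0x06=6: acc |= 6<<21 -> acc=13281836 shift=28 [end]
Varint 1: bytes[0:4] = AC D4 AA 06 -> value 13281836 (4 byte(s))
  byte[4]=0xAA cont=1 payload=0x2A=42: acc |= 42<<0 -> acc=42 shift=7
  byte[5]=0xB5 cont=1 payload=0x35=53: acc |= 53<<7 -> acc=6826 shift=14
  byte[6]=0xB6 cont=1 payload=0x36=54: acc |= 54<<14 -> acc=891562 shift=21
  byte[7]=0x60 cont=0 payload=0x60=96: acc |= 96<<21 -> acc=202218154 shift=28 [end]
Varint 2: bytes[4:8] = AA B5 B6 60 -> value 202218154 (4 byte(s))
  byte[8]=0xDC cont=1 payload=0x5C=92: acc |= 92<<0 -> acc=92 shift=7
  byte[9]=0xF3 cont=1 payload=0x73=115: acc |= 115<<7 -> acc=14812 shift=14
  byte[10]=0x10 cont=0 payload=0x10=16: acc |= 16<<14 -> acc=276956 shift=21 [end]
Varint 3: bytes[8:11] = DC F3 10 -> value 276956 (3 byte(s))
  byte[11]=0xE9 cont=1 payload=0x69=105: acc |= 105<<0 -> acc=105 shift=7
  byte[12]=0x73 cont=0 payload=0x73=115: acc |= 115<<7 -> acc=14825 shift=14 [end]
Varint 4: bytes[11:13] = E9 73 -> value 14825 (2 byte(s))

Answer: 4 4 3 2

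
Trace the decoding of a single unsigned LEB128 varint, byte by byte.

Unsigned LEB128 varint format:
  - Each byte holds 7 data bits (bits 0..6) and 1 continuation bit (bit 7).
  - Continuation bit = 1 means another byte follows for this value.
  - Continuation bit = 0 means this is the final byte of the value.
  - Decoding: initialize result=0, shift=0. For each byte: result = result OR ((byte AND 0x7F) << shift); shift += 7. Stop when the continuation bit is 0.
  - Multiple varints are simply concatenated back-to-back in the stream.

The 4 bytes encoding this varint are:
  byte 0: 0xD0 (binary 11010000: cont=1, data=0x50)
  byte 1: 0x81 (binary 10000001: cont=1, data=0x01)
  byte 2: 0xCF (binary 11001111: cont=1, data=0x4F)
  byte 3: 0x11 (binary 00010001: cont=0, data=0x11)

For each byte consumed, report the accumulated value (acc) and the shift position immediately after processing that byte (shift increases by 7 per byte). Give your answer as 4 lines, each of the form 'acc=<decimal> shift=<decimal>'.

Answer: acc=80 shift=7
acc=208 shift=14
acc=1294544 shift=21
acc=36946128 shift=28

Derivation:
byte 0=0xD0: payload=0x50=80, contrib = 80<<0 = 80; acc -> 80, shift -> 7
byte 1=0x81: payload=0x01=1, contrib = 1<<7 = 128; acc -> 208, shift -> 14
byte 2=0xCF: payload=0x4F=79, contrib = 79<<14 = 1294336; acc -> 1294544, shift -> 21
byte 3=0x11: payload=0x11=17, contrib = 17<<21 = 35651584; acc -> 36946128, shift -> 28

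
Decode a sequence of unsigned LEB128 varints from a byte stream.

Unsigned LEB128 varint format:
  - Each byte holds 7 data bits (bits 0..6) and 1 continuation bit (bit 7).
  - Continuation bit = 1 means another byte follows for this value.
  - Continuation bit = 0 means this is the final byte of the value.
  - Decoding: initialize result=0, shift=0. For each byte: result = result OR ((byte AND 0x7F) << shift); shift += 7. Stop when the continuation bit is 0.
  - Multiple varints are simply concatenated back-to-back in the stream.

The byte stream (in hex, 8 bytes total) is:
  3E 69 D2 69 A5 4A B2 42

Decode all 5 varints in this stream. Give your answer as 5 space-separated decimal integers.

Answer: 62 105 13522 9509 8498

Derivation:
  byte[0]=0x3E cont=0 payload=0x3E=62: acc |= 62<<0 -> acc=62 shift=7 [end]
Varint 1: bytes[0:1] = 3E -> value 62 (1 byte(s))
  byte[1]=0x69 cont=0 payload=0x69=105: acc |= 105<<0 -> acc=105 shift=7 [end]
Varint 2: bytes[1:2] = 69 -> value 105 (1 byte(s))
  byte[2]=0xD2 cont=1 payload=0x52=82: acc |= 82<<0 -> acc=82 shift=7
  byte[3]=0x69 cont=0 payload=0x69=105: acc |= 105<<7 -> acc=13522 shift=14 [end]
Varint 3: bytes[2:4] = D2 69 -> value 13522 (2 byte(s))
  byte[4]=0xA5 cont=1 payload=0x25=37: acc |= 37<<0 -> acc=37 shift=7
  byte[5]=0x4A cont=0 payload=0x4A=74: acc |= 74<<7 -> acc=9509 shift=14 [end]
Varint 4: bytes[4:6] = A5 4A -> value 9509 (2 byte(s))
  byte[6]=0xB2 cont=1 payload=0x32=50: acc |= 50<<0 -> acc=50 shift=7
  byte[7]=0x42 cont=0 payload=0x42=66: acc |= 66<<7 -> acc=8498 shift=14 [end]
Varint 5: bytes[6:8] = B2 42 -> value 8498 (2 byte(s))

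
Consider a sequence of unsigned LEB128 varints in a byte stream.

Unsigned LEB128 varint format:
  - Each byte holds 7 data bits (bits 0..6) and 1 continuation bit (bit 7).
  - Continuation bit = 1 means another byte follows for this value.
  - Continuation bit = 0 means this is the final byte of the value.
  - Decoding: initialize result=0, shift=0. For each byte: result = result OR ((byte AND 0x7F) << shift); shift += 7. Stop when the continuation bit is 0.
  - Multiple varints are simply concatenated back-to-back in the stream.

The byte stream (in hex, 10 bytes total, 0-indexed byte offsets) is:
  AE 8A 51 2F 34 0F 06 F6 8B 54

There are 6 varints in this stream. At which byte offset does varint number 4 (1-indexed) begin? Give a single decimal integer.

  byte[0]=0xAE cont=1 payload=0x2E=46: acc |= 46<<0 -> acc=46 shift=7
  byte[1]=0x8A cont=1 payload=0x0A=10: acc |= 10<<7 -> acc=1326 shift=14
  byte[2]=0x51 cont=0 payload=0x51=81: acc |= 81<<14 -> acc=1328430 shift=21 [end]
Varint 1: bytes[0:3] = AE 8A 51 -> value 1328430 (3 byte(s))
  byte[3]=0x2F cont=0 payload=0x2F=47: acc |= 47<<0 -> acc=47 shift=7 [end]
Varint 2: bytes[3:4] = 2F -> value 47 (1 byte(s))
  byte[4]=0x34 cont=0 payload=0x34=52: acc |= 52<<0 -> acc=52 shift=7 [end]
Varint 3: bytes[4:5] = 34 -> value 52 (1 byte(s))
  byte[5]=0x0F cont=0 payload=0x0F=15: acc |= 15<<0 -> acc=15 shift=7 [end]
Varint 4: bytes[5:6] = 0F -> value 15 (1 byte(s))
  byte[6]=0x06 cont=0 payload=0x06=6: acc |= 6<<0 -> acc=6 shift=7 [end]
Varint 5: bytes[6:7] = 06 -> value 6 (1 byte(s))
  byte[7]=0xF6 cont=1 payload=0x76=118: acc |= 118<<0 -> acc=118 shift=7
  byte[8]=0x8B cont=1 payload=0x0B=11: acc |= 11<<7 -> acc=1526 shift=14
  byte[9]=0x54 cont=0 payload=0x54=84: acc |= 84<<14 -> acc=1377782 shift=21 [end]
Varint 6: bytes[7:10] = F6 8B 54 -> value 1377782 (3 byte(s))

Answer: 5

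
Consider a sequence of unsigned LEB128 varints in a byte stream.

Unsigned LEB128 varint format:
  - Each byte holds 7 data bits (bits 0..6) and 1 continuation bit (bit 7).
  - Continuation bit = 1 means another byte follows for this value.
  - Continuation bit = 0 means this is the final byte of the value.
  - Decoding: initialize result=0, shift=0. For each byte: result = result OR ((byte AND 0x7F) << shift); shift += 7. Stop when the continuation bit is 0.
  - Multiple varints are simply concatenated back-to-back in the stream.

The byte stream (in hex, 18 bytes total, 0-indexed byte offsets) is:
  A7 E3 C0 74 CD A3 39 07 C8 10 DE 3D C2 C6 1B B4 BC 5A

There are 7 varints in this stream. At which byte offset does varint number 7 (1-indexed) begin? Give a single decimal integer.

Answer: 15

Derivation:
  byte[0]=0xA7 cont=1 payload=0x27=39: acc |= 39<<0 -> acc=39 shift=7
  byte[1]=0xE3 cont=1 payload=0x63=99: acc |= 99<<7 -> acc=12711 shift=14
  byte[2]=0xC0 cont=1 payload=0x40=64: acc |= 64<<14 -> acc=1061287 shift=21
  byte[3]=0x74 cont=0 payload=0x74=116: acc |= 116<<21 -> acc=244330919 shift=28 [end]
Varint 1: bytes[0:4] = A7 E3 C0 74 -> value 244330919 (4 byte(s))
  byte[4]=0xCD cont=1 payload=0x4D=77: acc |= 77<<0 -> acc=77 shift=7
  byte[5]=0xA3 cont=1 payload=0x23=35: acc |= 35<<7 -> acc=4557 shift=14
  byte[6]=0x39 cont=0 payload=0x39=57: acc |= 57<<14 -> acc=938445 shift=21 [end]
Varint 2: bytes[4:7] = CD A3 39 -> value 938445 (3 byte(s))
  byte[7]=0x07 cont=0 payload=0x07=7: acc |= 7<<0 -> acc=7 shift=7 [end]
Varint 3: bytes[7:8] = 07 -> value 7 (1 byte(s))
  byte[8]=0xC8 cont=1 payload=0x48=72: acc |= 72<<0 -> acc=72 shift=7
  byte[9]=0x10 cont=0 payload=0x10=16: acc |= 16<<7 -> acc=2120 shift=14 [end]
Varint 4: bytes[8:10] = C8 10 -> value 2120 (2 byte(s))
  byte[10]=0xDE cont=1 payload=0x5E=94: acc |= 94<<0 -> acc=94 shift=7
  byte[11]=0x3D cont=0 payload=0x3D=61: acc |= 61<<7 -> acc=7902 shift=14 [end]
Varint 5: bytes[10:12] = DE 3D -> value 7902 (2 byte(s))
  byte[12]=0xC2 cont=1 payload=0x42=66: acc |= 66<<0 -> acc=66 shift=7
  byte[13]=0xC6 cont=1 payload=0x46=70: acc |= 70<<7 -> acc=9026 shift=14
  byte[14]=0x1B cont=0 payload=0x1B=27: acc |= 27<<14 -> acc=451394 shift=21 [end]
Varint 6: bytes[12:15] = C2 C6 1B -> value 451394 (3 byte(s))
  byte[15]=0xB4 cont=1 payload=0x34=52: acc |= 52<<0 -> acc=52 shift=7
  byte[16]=0xBC cont=1 payload=0x3C=60: acc |= 60<<7 -> acc=7732 shift=14
  byte[17]=0x5A cont=0 payload=0x5A=90: acc |= 90<<14 -> acc=1482292 shift=21 [end]
Varint 7: bytes[15:18] = B4 BC 5A -> value 1482292 (3 byte(s))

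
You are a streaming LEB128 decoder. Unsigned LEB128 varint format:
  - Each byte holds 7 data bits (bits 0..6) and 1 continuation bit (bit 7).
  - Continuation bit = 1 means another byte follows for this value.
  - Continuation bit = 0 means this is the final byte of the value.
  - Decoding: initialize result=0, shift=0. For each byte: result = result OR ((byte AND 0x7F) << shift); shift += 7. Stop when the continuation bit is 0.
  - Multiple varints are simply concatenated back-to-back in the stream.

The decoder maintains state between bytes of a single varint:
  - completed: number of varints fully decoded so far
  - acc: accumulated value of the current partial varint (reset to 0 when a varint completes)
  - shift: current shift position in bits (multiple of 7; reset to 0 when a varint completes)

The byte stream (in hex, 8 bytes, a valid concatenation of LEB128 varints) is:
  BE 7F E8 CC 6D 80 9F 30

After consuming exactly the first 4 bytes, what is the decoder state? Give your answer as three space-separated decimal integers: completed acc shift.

Answer: 1 9832 14

Derivation:
byte[0]=0xBE cont=1 payload=0x3E: acc |= 62<<0 -> completed=0 acc=62 shift=7
byte[1]=0x7F cont=0 payload=0x7F: varint #1 complete (value=16318); reset -> completed=1 acc=0 shift=0
byte[2]=0xE8 cont=1 payload=0x68: acc |= 104<<0 -> completed=1 acc=104 shift=7
byte[3]=0xCC cont=1 payload=0x4C: acc |= 76<<7 -> completed=1 acc=9832 shift=14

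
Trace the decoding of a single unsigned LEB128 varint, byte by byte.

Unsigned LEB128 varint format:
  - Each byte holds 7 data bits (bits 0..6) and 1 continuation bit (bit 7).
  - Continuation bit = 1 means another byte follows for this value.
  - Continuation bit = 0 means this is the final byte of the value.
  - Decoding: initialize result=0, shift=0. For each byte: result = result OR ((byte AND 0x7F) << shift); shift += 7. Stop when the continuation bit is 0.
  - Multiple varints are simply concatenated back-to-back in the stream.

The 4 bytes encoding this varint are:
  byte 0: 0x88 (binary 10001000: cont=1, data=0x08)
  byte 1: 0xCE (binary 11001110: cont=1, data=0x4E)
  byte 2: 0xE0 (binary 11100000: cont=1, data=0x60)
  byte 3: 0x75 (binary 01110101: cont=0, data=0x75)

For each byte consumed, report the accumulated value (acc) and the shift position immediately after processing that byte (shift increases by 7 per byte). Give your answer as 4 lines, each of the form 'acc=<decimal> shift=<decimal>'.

byte 0=0x88: payload=0x08=8, contrib = 8<<0 = 8; acc -> 8, shift -> 7
byte 1=0xCE: payload=0x4E=78, contrib = 78<<7 = 9984; acc -> 9992, shift -> 14
byte 2=0xE0: payload=0x60=96, contrib = 96<<14 = 1572864; acc -> 1582856, shift -> 21
byte 3=0x75: payload=0x75=117, contrib = 117<<21 = 245366784; acc -> 246949640, shift -> 28

Answer: acc=8 shift=7
acc=9992 shift=14
acc=1582856 shift=21
acc=246949640 shift=28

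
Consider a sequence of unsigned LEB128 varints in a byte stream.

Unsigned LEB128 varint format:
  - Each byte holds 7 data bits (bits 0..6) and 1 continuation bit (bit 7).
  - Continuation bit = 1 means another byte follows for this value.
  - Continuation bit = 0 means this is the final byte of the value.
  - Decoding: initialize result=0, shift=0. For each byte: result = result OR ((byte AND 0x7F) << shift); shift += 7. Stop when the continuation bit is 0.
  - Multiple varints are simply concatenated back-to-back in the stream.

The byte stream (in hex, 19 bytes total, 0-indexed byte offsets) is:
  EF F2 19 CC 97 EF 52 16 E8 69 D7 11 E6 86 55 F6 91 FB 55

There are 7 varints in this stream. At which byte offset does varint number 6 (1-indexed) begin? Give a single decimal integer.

  byte[0]=0xEF cont=1 payload=0x6F=111: acc |= 111<<0 -> acc=111 shift=7
  byte[1]=0xF2 cont=1 payload=0x72=114: acc |= 114<<7 -> acc=14703 shift=14
  byte[2]=0x19 cont=0 payload=0x19=25: acc |= 25<<14 -> acc=424303 shift=21 [end]
Varint 1: bytes[0:3] = EF F2 19 -> value 424303 (3 byte(s))
  byte[3]=0xCC cont=1 payload=0x4C=76: acc |= 76<<0 -> acc=76 shift=7
  byte[4]=0x97 cont=1 payload=0x17=23: acc |= 23<<7 -> acc=3020 shift=14
  byte[5]=0xEF cont=1 payload=0x6F=111: acc |= 111<<14 -> acc=1821644 shift=21
  byte[6]=0x52 cont=0 payload=0x52=82: acc |= 82<<21 -> acc=173788108 shift=28 [end]
Varint 2: bytes[3:7] = CC 97 EF 52 -> value 173788108 (4 byte(s))
  byte[7]=0x16 cont=0 payload=0x16=22: acc |= 22<<0 -> acc=22 shift=7 [end]
Varint 3: bytes[7:8] = 16 -> value 22 (1 byte(s))
  byte[8]=0xE8 cont=1 payload=0x68=104: acc |= 104<<0 -> acc=104 shift=7
  byte[9]=0x69 cont=0 payload=0x69=105: acc |= 105<<7 -> acc=13544 shift=14 [end]
Varint 4: bytes[8:10] = E8 69 -> value 13544 (2 byte(s))
  byte[10]=0xD7 cont=1 payload=0x57=87: acc |= 87<<0 -> acc=87 shift=7
  byte[11]=0x11 cont=0 payload=0x11=17: acc |= 17<<7 -> acc=2263 shift=14 [end]
Varint 5: bytes[10:12] = D7 11 -> value 2263 (2 byte(s))
  byte[12]=0xE6 cont=1 payload=0x66=102: acc |= 102<<0 -> acc=102 shift=7
  byte[13]=0x86 cont=1 payload=0x06=6: acc |= 6<<7 -> acc=870 shift=14
  byte[14]=0x55 cont=0 payload=0x55=85: acc |= 85<<14 -> acc=1393510 shift=21 [end]
Varint 6: bytes[12:15] = E6 86 55 -> value 1393510 (3 byte(s))
  byte[15]=0xF6 cont=1 payload=0x76=118: acc |= 118<<0 -> acc=118 shift=7
  byte[16]=0x91 cont=1 payload=0x11=17: acc |= 17<<7 -> acc=2294 shift=14
  byte[17]=0xFB cont=1 payload=0x7B=123: acc |= 123<<14 -> acc=2017526 shift=21
  byte[18]=0x55 cont=0 payload=0x55=85: acc |= 85<<21 -> acc=180275446 shift=28 [end]
Varint 7: bytes[15:19] = F6 91 FB 55 -> value 180275446 (4 byte(s))

Answer: 12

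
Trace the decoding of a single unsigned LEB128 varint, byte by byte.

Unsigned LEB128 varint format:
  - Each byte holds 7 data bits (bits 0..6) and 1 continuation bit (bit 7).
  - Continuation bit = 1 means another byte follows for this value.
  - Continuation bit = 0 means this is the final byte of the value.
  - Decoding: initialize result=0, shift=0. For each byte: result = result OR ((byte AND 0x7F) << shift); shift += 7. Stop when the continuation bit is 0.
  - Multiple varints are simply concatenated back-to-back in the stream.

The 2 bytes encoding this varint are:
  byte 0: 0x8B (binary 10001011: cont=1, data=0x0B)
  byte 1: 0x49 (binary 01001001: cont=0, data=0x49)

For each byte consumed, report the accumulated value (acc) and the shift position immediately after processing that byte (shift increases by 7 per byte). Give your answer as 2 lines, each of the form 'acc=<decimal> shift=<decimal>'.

Answer: acc=11 shift=7
acc=9355 shift=14

Derivation:
byte 0=0x8B: payload=0x0B=11, contrib = 11<<0 = 11; acc -> 11, shift -> 7
byte 1=0x49: payload=0x49=73, contrib = 73<<7 = 9344; acc -> 9355, shift -> 14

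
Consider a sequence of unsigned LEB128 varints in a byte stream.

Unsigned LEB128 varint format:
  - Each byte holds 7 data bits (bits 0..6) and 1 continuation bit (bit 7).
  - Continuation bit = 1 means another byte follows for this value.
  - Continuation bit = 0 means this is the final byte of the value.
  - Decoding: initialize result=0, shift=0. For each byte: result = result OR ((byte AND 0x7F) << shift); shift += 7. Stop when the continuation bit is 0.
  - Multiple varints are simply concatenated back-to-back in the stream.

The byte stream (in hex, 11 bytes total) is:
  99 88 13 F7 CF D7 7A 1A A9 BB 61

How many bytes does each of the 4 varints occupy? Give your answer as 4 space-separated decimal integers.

  byte[0]=0x99 cont=1 payload=0x19=25: acc |= 25<<0 -> acc=25 shift=7
  byte[1]=0x88 cont=1 payload=0x08=8: acc |= 8<<7 -> acc=1049 shift=14
  byte[2]=0x13 cont=0 payload=0x13=19: acc |= 19<<14 -> acc=312345 shift=21 [end]
Varint 1: bytes[0:3] = 99 88 13 -> value 312345 (3 byte(s))
  byte[3]=0xF7 cont=1 payload=0x77=119: acc |= 119<<0 -> acc=119 shift=7
  byte[4]=0xCF cont=1 payload=0x4F=79: acc |= 79<<7 -> acc=10231 shift=14
  byte[5]=0xD7 cont=1 payload=0x57=87: acc |= 87<<14 -> acc=1435639 shift=21
  byte[6]=0x7A cont=0 payload=0x7A=122: acc |= 122<<21 -> acc=257288183 shift=28 [end]
Varint 2: bytes[3:7] = F7 CF D7 7A -> value 257288183 (4 byte(s))
  byte[7]=0x1A cont=0 payload=0x1A=26: acc |= 26<<0 -> acc=26 shift=7 [end]
Varint 3: bytes[7:8] = 1A -> value 26 (1 byte(s))
  byte[8]=0xA9 cont=1 payload=0x29=41: acc |= 41<<0 -> acc=41 shift=7
  byte[9]=0xBB cont=1 payload=0x3B=59: acc |= 59<<7 -> acc=7593 shift=14
  byte[10]=0x61 cont=0 payload=0x61=97: acc |= 97<<14 -> acc=1596841 shift=21 [end]
Varint 4: bytes[8:11] = A9 BB 61 -> value 1596841 (3 byte(s))

Answer: 3 4 1 3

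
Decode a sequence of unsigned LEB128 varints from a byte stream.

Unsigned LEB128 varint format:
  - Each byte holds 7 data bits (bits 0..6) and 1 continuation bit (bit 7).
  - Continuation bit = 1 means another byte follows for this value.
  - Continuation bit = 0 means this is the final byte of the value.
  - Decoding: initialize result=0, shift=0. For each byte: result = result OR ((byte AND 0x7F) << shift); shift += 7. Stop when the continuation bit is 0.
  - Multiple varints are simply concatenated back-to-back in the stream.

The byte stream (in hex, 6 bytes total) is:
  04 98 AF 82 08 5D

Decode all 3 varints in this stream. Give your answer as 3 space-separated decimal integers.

  byte[0]=0x04 cont=0 payload=0x04=4: acc |= 4<<0 -> acc=4 shift=7 [end]
Varint 1: bytes[0:1] = 04 -> value 4 (1 byte(s))
  byte[1]=0x98 cont=1 payload=0x18=24: acc |= 24<<0 -> acc=24 shift=7
  byte[2]=0xAF cont=1 payload=0x2F=47: acc |= 47<<7 -> acc=6040 shift=14
  byte[3]=0x82 cont=1 payload=0x02=2: acc |= 2<<14 -> acc=38808 shift=21
  byte[4]=0x08 cont=0 payload=0x08=8: acc |= 8<<21 -> acc=16816024 shift=28 [end]
Varint 2: bytes[1:5] = 98 AF 82 08 -> value 16816024 (4 byte(s))
  byte[5]=0x5D cont=0 payload=0x5D=93: acc |= 93<<0 -> acc=93 shift=7 [end]
Varint 3: bytes[5:6] = 5D -> value 93 (1 byte(s))

Answer: 4 16816024 93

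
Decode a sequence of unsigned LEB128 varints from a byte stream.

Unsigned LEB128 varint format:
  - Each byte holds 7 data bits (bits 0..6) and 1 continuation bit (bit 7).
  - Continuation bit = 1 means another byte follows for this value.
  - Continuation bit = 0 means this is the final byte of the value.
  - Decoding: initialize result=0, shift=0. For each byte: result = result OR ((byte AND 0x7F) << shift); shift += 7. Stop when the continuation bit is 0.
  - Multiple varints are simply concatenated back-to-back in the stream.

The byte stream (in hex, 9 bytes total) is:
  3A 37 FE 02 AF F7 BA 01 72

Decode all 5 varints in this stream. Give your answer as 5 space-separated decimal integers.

Answer: 58 55 382 3062703 114

Derivation:
  byte[0]=0x3A cont=0 payload=0x3A=58: acc |= 58<<0 -> acc=58 shift=7 [end]
Varint 1: bytes[0:1] = 3A -> value 58 (1 byte(s))
  byte[1]=0x37 cont=0 payload=0x37=55: acc |= 55<<0 -> acc=55 shift=7 [end]
Varint 2: bytes[1:2] = 37 -> value 55 (1 byte(s))
  byte[2]=0xFE cont=1 payload=0x7E=126: acc |= 126<<0 -> acc=126 shift=7
  byte[3]=0x02 cont=0 payload=0x02=2: acc |= 2<<7 -> acc=382 shift=14 [end]
Varint 3: bytes[2:4] = FE 02 -> value 382 (2 byte(s))
  byte[4]=0xAF cont=1 payload=0x2F=47: acc |= 47<<0 -> acc=47 shift=7
  byte[5]=0xF7 cont=1 payload=0x77=119: acc |= 119<<7 -> acc=15279 shift=14
  byte[6]=0xBA cont=1 payload=0x3A=58: acc |= 58<<14 -> acc=965551 shift=21
  byte[7]=0x01 cont=0 payload=0x01=1: acc |= 1<<21 -> acc=3062703 shift=28 [end]
Varint 4: bytes[4:8] = AF F7 BA 01 -> value 3062703 (4 byte(s))
  byte[8]=0x72 cont=0 payload=0x72=114: acc |= 114<<0 -> acc=114 shift=7 [end]
Varint 5: bytes[8:9] = 72 -> value 114 (1 byte(s))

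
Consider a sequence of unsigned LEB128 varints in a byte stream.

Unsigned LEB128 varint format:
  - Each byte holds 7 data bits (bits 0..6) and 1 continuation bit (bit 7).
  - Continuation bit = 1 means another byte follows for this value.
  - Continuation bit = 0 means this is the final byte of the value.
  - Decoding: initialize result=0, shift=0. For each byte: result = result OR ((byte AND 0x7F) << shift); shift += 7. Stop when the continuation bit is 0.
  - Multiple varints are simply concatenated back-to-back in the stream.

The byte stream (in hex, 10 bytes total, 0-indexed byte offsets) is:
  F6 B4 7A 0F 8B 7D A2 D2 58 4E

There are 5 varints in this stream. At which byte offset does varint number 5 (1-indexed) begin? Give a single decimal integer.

Answer: 9

Derivation:
  byte[0]=0xF6 cont=1 payload=0x76=118: acc |= 118<<0 -> acc=118 shift=7
  byte[1]=0xB4 cont=1 payload=0x34=52: acc |= 52<<7 -> acc=6774 shift=14
  byte[2]=0x7A cont=0 payload=0x7A=122: acc |= 122<<14 -> acc=2005622 shift=21 [end]
Varint 1: bytes[0:3] = F6 B4 7A -> value 2005622 (3 byte(s))
  byte[3]=0x0F cont=0 payload=0x0F=15: acc |= 15<<0 -> acc=15 shift=7 [end]
Varint 2: bytes[3:4] = 0F -> value 15 (1 byte(s))
  byte[4]=0x8B cont=1 payload=0x0B=11: acc |= 11<<0 -> acc=11 shift=7
  byte[5]=0x7D cont=0 payload=0x7D=125: acc |= 125<<7 -> acc=16011 shift=14 [end]
Varint 3: bytes[4:6] = 8B 7D -> value 16011 (2 byte(s))
  byte[6]=0xA2 cont=1 payload=0x22=34: acc |= 34<<0 -> acc=34 shift=7
  byte[7]=0xD2 cont=1 payload=0x52=82: acc |= 82<<7 -> acc=10530 shift=14
  byte[8]=0x58 cont=0 payload=0x58=88: acc |= 88<<14 -> acc=1452322 shift=21 [end]
Varint 4: bytes[6:9] = A2 D2 58 -> value 1452322 (3 byte(s))
  byte[9]=0x4E cont=0 payload=0x4E=78: acc |= 78<<0 -> acc=78 shift=7 [end]
Varint 5: bytes[9:10] = 4E -> value 78 (1 byte(s))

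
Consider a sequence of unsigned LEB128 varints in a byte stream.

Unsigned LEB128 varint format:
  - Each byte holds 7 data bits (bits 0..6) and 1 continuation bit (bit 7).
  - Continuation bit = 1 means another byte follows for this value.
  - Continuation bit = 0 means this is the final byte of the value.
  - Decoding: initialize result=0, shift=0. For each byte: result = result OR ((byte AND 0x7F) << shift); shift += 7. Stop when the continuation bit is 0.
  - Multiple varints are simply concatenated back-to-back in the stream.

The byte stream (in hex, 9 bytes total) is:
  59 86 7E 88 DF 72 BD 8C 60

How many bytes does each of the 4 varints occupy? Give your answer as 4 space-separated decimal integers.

Answer: 1 2 3 3

Derivation:
  byte[0]=0x59 cont=0 payload=0x59=89: acc |= 89<<0 -> acc=89 shift=7 [end]
Varint 1: bytes[0:1] = 59 -> value 89 (1 byte(s))
  byte[1]=0x86 cont=1 payload=0x06=6: acc |= 6<<0 -> acc=6 shift=7
  byte[2]=0x7E cont=0 payload=0x7E=126: acc |= 126<<7 -> acc=16134 shift=14 [end]
Varint 2: bytes[1:3] = 86 7E -> value 16134 (2 byte(s))
  byte[3]=0x88 cont=1 payload=0x08=8: acc |= 8<<0 -> acc=8 shift=7
  byte[4]=0xDF cont=1 payload=0x5F=95: acc |= 95<<7 -> acc=12168 shift=14
  byte[5]=0x72 cont=0 payload=0x72=114: acc |= 114<<14 -> acc=1879944 shift=21 [end]
Varint 3: bytes[3:6] = 88 DF 72 -> value 1879944 (3 byte(s))
  byte[6]=0xBD cont=1 payload=0x3D=61: acc |= 61<<0 -> acc=61 shift=7
  byte[7]=0x8C cont=1 payload=0x0C=12: acc |= 12<<7 -> acc=1597 shift=14
  byte[8]=0x60 cont=0 payload=0x60=96: acc |= 96<<14 -> acc=1574461 shift=21 [end]
Varint 4: bytes[6:9] = BD 8C 60 -> value 1574461 (3 byte(s))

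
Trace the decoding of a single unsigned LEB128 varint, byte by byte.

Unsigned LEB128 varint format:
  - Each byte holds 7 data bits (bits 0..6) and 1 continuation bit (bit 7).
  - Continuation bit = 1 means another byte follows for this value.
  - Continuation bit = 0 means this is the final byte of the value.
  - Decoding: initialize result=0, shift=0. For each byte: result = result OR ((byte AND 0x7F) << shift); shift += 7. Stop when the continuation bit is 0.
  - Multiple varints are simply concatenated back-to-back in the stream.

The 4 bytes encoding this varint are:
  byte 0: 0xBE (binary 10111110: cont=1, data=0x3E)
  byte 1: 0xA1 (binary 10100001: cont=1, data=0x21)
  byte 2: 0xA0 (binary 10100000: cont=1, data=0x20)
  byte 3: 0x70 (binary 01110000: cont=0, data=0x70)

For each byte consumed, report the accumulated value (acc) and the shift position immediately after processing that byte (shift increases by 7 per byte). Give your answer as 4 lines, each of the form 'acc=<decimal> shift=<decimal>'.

Answer: acc=62 shift=7
acc=4286 shift=14
acc=528574 shift=21
acc=235409598 shift=28

Derivation:
byte 0=0xBE: payload=0x3E=62, contrib = 62<<0 = 62; acc -> 62, shift -> 7
byte 1=0xA1: payload=0x21=33, contrib = 33<<7 = 4224; acc -> 4286, shift -> 14
byte 2=0xA0: payload=0x20=32, contrib = 32<<14 = 524288; acc -> 528574, shift -> 21
byte 3=0x70: payload=0x70=112, contrib = 112<<21 = 234881024; acc -> 235409598, shift -> 28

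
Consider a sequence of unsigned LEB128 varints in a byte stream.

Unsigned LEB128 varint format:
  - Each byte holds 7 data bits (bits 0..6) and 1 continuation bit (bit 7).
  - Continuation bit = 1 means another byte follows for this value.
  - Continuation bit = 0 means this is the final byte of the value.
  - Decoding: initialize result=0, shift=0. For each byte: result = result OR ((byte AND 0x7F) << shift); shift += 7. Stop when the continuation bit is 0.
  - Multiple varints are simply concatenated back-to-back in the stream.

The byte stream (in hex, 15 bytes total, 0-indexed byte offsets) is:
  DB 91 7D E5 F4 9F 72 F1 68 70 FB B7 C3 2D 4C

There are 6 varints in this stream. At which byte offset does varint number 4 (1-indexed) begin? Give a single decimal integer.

  byte[0]=0xDB cont=1 payload=0x5B=91: acc |= 91<<0 -> acc=91 shift=7
  byte[1]=0x91 cont=1 payload=0x11=17: acc |= 17<<7 -> acc=2267 shift=14
  byte[2]=0x7D cont=0 payload=0x7D=125: acc |= 125<<14 -> acc=2050267 shift=21 [end]
Varint 1: bytes[0:3] = DB 91 7D -> value 2050267 (3 byte(s))
  byte[3]=0xE5 cont=1 payload=0x65=101: acc |= 101<<0 -> acc=101 shift=7
  byte[4]=0xF4 cont=1 payload=0x74=116: acc |= 116<<7 -> acc=14949 shift=14
  byte[5]=0x9F cont=1 payload=0x1F=31: acc |= 31<<14 -> acc=522853 shift=21
  byte[6]=0x72 cont=0 payload=0x72=114: acc |= 114<<21 -> acc=239598181 shift=28 [end]
Varint 2: bytes[3:7] = E5 F4 9F 72 -> value 239598181 (4 byte(s))
  byte[7]=0xF1 cont=1 payload=0x71=113: acc |= 113<<0 -> acc=113 shift=7
  byte[8]=0x68 cont=0 payload=0x68=104: acc |= 104<<7 -> acc=13425 shift=14 [end]
Varint 3: bytes[7:9] = F1 68 -> value 13425 (2 byte(s))
  byte[9]=0x70 cont=0 payload=0x70=112: acc |= 112<<0 -> acc=112 shift=7 [end]
Varint 4: bytes[9:10] = 70 -> value 112 (1 byte(s))
  byte[10]=0xFB cont=1 payload=0x7B=123: acc |= 123<<0 -> acc=123 shift=7
  byte[11]=0xB7 cont=1 payload=0x37=55: acc |= 55<<7 -> acc=7163 shift=14
  byte[12]=0xC3 cont=1 payload=0x43=67: acc |= 67<<14 -> acc=1104891 shift=21
  byte[13]=0x2D cont=0 payload=0x2D=45: acc |= 45<<21 -> acc=95476731 shift=28 [end]
Varint 5: bytes[10:14] = FB B7 C3 2D -> value 95476731 (4 byte(s))
  byte[14]=0x4C cont=0 payload=0x4C=76: acc |= 76<<0 -> acc=76 shift=7 [end]
Varint 6: bytes[14:15] = 4C -> value 76 (1 byte(s))

Answer: 9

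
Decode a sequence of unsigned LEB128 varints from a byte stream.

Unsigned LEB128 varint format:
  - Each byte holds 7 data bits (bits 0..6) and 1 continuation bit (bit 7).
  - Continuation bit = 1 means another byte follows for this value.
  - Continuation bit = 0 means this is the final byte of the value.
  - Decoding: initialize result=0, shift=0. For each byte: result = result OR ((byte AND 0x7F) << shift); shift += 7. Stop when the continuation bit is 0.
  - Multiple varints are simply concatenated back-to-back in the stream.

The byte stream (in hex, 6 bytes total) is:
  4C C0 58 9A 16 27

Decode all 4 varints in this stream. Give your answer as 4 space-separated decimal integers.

  byte[0]=0x4C cont=0 payload=0x4C=76: acc |= 76<<0 -> acc=76 shift=7 [end]
Varint 1: bytes[0:1] = 4C -> value 76 (1 byte(s))
  byte[1]=0xC0 cont=1 payload=0x40=64: acc |= 64<<0 -> acc=64 shift=7
  byte[2]=0x58 cont=0 payload=0x58=88: acc |= 88<<7 -> acc=11328 shift=14 [end]
Varint 2: bytes[1:3] = C0 58 -> value 11328 (2 byte(s))
  byte[3]=0x9A cont=1 payload=0x1A=26: acc |= 26<<0 -> acc=26 shift=7
  byte[4]=0x16 cont=0 payload=0x16=22: acc |= 22<<7 -> acc=2842 shift=14 [end]
Varint 3: bytes[3:5] = 9A 16 -> value 2842 (2 byte(s))
  byte[5]=0x27 cont=0 payload=0x27=39: acc |= 39<<0 -> acc=39 shift=7 [end]
Varint 4: bytes[5:6] = 27 -> value 39 (1 byte(s))

Answer: 76 11328 2842 39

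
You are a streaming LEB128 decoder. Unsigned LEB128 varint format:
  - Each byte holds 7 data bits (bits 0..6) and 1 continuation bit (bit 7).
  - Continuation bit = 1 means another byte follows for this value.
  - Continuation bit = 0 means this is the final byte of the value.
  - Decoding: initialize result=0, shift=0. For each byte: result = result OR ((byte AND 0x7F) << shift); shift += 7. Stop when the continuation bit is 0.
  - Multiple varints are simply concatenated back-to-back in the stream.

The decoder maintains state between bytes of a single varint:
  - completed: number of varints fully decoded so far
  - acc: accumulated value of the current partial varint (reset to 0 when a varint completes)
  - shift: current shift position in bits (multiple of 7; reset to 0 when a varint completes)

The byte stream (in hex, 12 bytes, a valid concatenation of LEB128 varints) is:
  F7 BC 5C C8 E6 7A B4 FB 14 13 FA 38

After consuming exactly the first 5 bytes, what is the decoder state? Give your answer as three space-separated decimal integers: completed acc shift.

byte[0]=0xF7 cont=1 payload=0x77: acc |= 119<<0 -> completed=0 acc=119 shift=7
byte[1]=0xBC cont=1 payload=0x3C: acc |= 60<<7 -> completed=0 acc=7799 shift=14
byte[2]=0x5C cont=0 payload=0x5C: varint #1 complete (value=1515127); reset -> completed=1 acc=0 shift=0
byte[3]=0xC8 cont=1 payload=0x48: acc |= 72<<0 -> completed=1 acc=72 shift=7
byte[4]=0xE6 cont=1 payload=0x66: acc |= 102<<7 -> completed=1 acc=13128 shift=14

Answer: 1 13128 14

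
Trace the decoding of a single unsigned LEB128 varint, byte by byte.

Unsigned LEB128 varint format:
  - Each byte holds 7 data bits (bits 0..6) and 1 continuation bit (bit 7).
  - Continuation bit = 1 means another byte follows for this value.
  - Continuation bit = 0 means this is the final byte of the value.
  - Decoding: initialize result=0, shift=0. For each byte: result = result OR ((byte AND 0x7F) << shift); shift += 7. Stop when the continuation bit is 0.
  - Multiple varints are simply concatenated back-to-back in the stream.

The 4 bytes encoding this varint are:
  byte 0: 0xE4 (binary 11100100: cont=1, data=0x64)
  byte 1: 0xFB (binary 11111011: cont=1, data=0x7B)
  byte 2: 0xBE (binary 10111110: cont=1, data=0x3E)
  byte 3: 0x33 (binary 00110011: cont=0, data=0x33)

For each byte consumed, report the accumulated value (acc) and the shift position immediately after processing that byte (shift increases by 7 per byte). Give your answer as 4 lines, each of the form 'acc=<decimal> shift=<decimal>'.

byte 0=0xE4: payload=0x64=100, contrib = 100<<0 = 100; acc -> 100, shift -> 7
byte 1=0xFB: payload=0x7B=123, contrib = 123<<7 = 15744; acc -> 15844, shift -> 14
byte 2=0xBE: payload=0x3E=62, contrib = 62<<14 = 1015808; acc -> 1031652, shift -> 21
byte 3=0x33: payload=0x33=51, contrib = 51<<21 = 106954752; acc -> 107986404, shift -> 28

Answer: acc=100 shift=7
acc=15844 shift=14
acc=1031652 shift=21
acc=107986404 shift=28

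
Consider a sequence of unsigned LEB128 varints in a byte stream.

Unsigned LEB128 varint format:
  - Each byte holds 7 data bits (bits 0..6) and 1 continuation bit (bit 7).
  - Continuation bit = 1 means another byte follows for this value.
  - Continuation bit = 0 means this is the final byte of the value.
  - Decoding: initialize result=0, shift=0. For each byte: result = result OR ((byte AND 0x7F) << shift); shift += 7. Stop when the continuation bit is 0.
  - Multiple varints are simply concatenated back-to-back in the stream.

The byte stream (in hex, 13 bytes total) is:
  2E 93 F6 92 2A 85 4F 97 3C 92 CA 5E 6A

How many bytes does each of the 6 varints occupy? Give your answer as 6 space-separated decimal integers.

  byte[0]=0x2E cont=0 payload=0x2E=46: acc |= 46<<0 -> acc=46 shift=7 [end]
Varint 1: bytes[0:1] = 2E -> value 46 (1 byte(s))
  byte[1]=0x93 cont=1 payload=0x13=19: acc |= 19<<0 -> acc=19 shift=7
  byte[2]=0xF6 cont=1 payload=0x76=118: acc |= 118<<7 -> acc=15123 shift=14
  byte[3]=0x92 cont=1 payload=0x12=18: acc |= 18<<14 -> acc=310035 shift=21
  byte[4]=0x2A cont=0 payload=0x2A=42: acc |= 42<<21 -> acc=88390419 shift=28 [end]
Varint 2: bytes[1:5] = 93 F6 92 2A -> value 88390419 (4 byte(s))
  byte[5]=0x85 cont=1 payload=0x05=5: acc |= 5<<0 -> acc=5 shift=7
  byte[6]=0x4F cont=0 payload=0x4F=79: acc |= 79<<7 -> acc=10117 shift=14 [end]
Varint 3: bytes[5:7] = 85 4F -> value 10117 (2 byte(s))
  byte[7]=0x97 cont=1 payload=0x17=23: acc |= 23<<0 -> acc=23 shift=7
  byte[8]=0x3C cont=0 payload=0x3C=60: acc |= 60<<7 -> acc=7703 shift=14 [end]
Varint 4: bytes[7:9] = 97 3C -> value 7703 (2 byte(s))
  byte[9]=0x92 cont=1 payload=0x12=18: acc |= 18<<0 -> acc=18 shift=7
  byte[10]=0xCA cont=1 payload=0x4A=74: acc |= 74<<7 -> acc=9490 shift=14
  byte[11]=0x5E cont=0 payload=0x5E=94: acc |= 94<<14 -> acc=1549586 shift=21 [end]
Varint 5: bytes[9:12] = 92 CA 5E -> value 1549586 (3 byte(s))
  byte[12]=0x6A cont=0 payload=0x6A=106: acc |= 106<<0 -> acc=106 shift=7 [end]
Varint 6: bytes[12:13] = 6A -> value 106 (1 byte(s))

Answer: 1 4 2 2 3 1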